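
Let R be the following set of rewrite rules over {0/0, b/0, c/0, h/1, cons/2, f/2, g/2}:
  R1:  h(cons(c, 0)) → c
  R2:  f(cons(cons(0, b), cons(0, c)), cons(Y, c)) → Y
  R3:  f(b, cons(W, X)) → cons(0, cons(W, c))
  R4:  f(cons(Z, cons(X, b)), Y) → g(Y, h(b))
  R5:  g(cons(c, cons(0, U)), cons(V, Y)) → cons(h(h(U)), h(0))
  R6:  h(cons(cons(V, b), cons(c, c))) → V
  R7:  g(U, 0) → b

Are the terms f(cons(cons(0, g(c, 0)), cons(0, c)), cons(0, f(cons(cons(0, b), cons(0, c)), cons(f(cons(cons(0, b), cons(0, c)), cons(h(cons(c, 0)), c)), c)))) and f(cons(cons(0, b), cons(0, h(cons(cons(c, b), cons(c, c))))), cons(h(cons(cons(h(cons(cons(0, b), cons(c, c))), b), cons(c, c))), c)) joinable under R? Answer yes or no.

yes — NF(t₁) = 0, NF(t₂) = 0

Reduce t₁ = f(cons(cons(0, g(c, 0)), cons(0, c)), cons(0, f(cons(cons(0, b), cons(0, c)), cons(f(cons(cons(0, b), cons(0, c)), cons(h(cons(c, 0)), c)), c)))):
1. f(cons(cons(0, g(c, 0)), cons(0, c)), cons(0, f(cons(cons(0, b), cons(0, c)), cons(f(cons(cons(0, b), cons(0, c)), cons(h(cons(c, 0)), c)), c))))  →  f(cons(cons(0, b), cons(0, c)), cons(0, f(cons(cons(0, b), cons(0, c)), cons(f(cons(cons(0, b), cons(0, c)), cons(h(cons(c, 0)), c)), c))))   [R7 at 1.1.2]
2. f(cons(cons(0, b), cons(0, c)), cons(0, f(cons(cons(0, b), cons(0, c)), cons(f(cons(cons(0, b), cons(0, c)), cons(h(cons(c, 0)), c)), c))))  →  f(cons(cons(0, b), cons(0, c)), cons(0, f(cons(cons(0, b), cons(0, c)), cons(h(cons(c, 0)), c))))   [R2 at 2.2]
3. f(cons(cons(0, b), cons(0, c)), cons(0, f(cons(cons(0, b), cons(0, c)), cons(h(cons(c, 0)), c))))  →  f(cons(cons(0, b), cons(0, c)), cons(0, h(cons(c, 0))))   [R2 at 2.2]
4. f(cons(cons(0, b), cons(0, c)), cons(0, h(cons(c, 0))))  →  f(cons(cons(0, b), cons(0, c)), cons(0, c))   [R1 at 2.2]
5. f(cons(cons(0, b), cons(0, c)), cons(0, c))  →  0   [R2 at ε]

Reduce t₂ = f(cons(cons(0, b), cons(0, h(cons(cons(c, b), cons(c, c))))), cons(h(cons(cons(h(cons(cons(0, b), cons(c, c))), b), cons(c, c))), c)):
1. f(cons(cons(0, b), cons(0, h(cons(cons(c, b), cons(c, c))))), cons(h(cons(cons(h(cons(cons(0, b), cons(c, c))), b), cons(c, c))), c))  →  f(cons(cons(0, b), cons(0, c)), cons(h(cons(cons(h(cons(cons(0, b), cons(c, c))), b), cons(c, c))), c))   [R6 at 1.2.2]
2. f(cons(cons(0, b), cons(0, c)), cons(h(cons(cons(h(cons(cons(0, b), cons(c, c))), b), cons(c, c))), c))  →  h(cons(cons(h(cons(cons(0, b), cons(c, c))), b), cons(c, c)))   [R2 at ε]
3. h(cons(cons(h(cons(cons(0, b), cons(c, c))), b), cons(c, c)))  →  h(cons(cons(0, b), cons(c, c)))   [R6 at ε]
4. h(cons(cons(0, b), cons(c, c)))  →  0   [R6 at ε]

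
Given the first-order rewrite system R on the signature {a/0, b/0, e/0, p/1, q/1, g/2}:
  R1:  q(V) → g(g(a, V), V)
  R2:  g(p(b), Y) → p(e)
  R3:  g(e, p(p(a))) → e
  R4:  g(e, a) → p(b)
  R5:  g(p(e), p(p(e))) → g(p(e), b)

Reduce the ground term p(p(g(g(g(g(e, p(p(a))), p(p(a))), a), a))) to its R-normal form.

1. p(p(g(g(g(g(e, p(p(a))), p(p(a))), a), a)))  →  p(p(g(g(g(e, p(p(a))), a), a)))   [R3 at 1.1.1.1.1]
2. p(p(g(g(g(e, p(p(a))), a), a)))  →  p(p(g(g(e, a), a)))   [R3 at 1.1.1.1]
3. p(p(g(g(e, a), a)))  →  p(p(g(p(b), a)))   [R4 at 1.1.1]
4. p(p(g(p(b), a)))  →  p(p(p(e)))   [R2 at 1.1]

p(p(p(e)))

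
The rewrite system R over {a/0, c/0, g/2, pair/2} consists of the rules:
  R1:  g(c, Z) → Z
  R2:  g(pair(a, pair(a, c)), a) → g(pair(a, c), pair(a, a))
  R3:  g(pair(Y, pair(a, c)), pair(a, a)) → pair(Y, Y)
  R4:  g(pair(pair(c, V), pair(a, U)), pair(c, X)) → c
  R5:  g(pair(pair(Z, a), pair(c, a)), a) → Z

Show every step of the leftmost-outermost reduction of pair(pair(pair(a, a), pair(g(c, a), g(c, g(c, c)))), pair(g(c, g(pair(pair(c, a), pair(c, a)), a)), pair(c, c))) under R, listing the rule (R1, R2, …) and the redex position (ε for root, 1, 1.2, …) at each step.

pair(pair(pair(a, a), pair(a, c)), pair(c, pair(c, c)))

1. pair(pair(pair(a, a), pair(g(c, a), g(c, g(c, c)))), pair(g(c, g(pair(pair(c, a), pair(c, a)), a)), pair(c, c)))  →  pair(pair(pair(a, a), pair(a, g(c, g(c, c)))), pair(g(c, g(pair(pair(c, a), pair(c, a)), a)), pair(c, c)))   [R1 at 1.2.1]
2. pair(pair(pair(a, a), pair(a, g(c, g(c, c)))), pair(g(c, g(pair(pair(c, a), pair(c, a)), a)), pair(c, c)))  →  pair(pair(pair(a, a), pair(a, g(c, c))), pair(g(c, g(pair(pair(c, a), pair(c, a)), a)), pair(c, c)))   [R1 at 1.2.2]
3. pair(pair(pair(a, a), pair(a, g(c, c))), pair(g(c, g(pair(pair(c, a), pair(c, a)), a)), pair(c, c)))  →  pair(pair(pair(a, a), pair(a, c)), pair(g(c, g(pair(pair(c, a), pair(c, a)), a)), pair(c, c)))   [R1 at 1.2.2]
4. pair(pair(pair(a, a), pair(a, c)), pair(g(c, g(pair(pair(c, a), pair(c, a)), a)), pair(c, c)))  →  pair(pair(pair(a, a), pair(a, c)), pair(g(pair(pair(c, a), pair(c, a)), a), pair(c, c)))   [R1 at 2.1]
5. pair(pair(pair(a, a), pair(a, c)), pair(g(pair(pair(c, a), pair(c, a)), a), pair(c, c)))  →  pair(pair(pair(a, a), pair(a, c)), pair(c, pair(c, c)))   [R5 at 2.1]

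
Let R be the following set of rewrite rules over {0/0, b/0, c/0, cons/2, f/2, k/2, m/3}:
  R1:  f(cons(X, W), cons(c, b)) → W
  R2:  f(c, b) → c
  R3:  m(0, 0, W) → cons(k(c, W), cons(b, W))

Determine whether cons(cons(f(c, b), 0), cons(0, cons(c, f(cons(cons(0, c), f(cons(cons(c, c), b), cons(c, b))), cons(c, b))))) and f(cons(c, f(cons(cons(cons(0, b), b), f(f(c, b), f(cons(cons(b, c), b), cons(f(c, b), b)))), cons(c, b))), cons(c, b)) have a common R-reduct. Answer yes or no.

Reduce t₁ = cons(cons(f(c, b), 0), cons(0, cons(c, f(cons(cons(0, c), f(cons(cons(c, c), b), cons(c, b))), cons(c, b))))):
1. cons(cons(f(c, b), 0), cons(0, cons(c, f(cons(cons(0, c), f(cons(cons(c, c), b), cons(c, b))), cons(c, b)))))  →  cons(cons(c, 0), cons(0, cons(c, f(cons(cons(0, c), f(cons(cons(c, c), b), cons(c, b))), cons(c, b)))))   [R2 at 1.1]
2. cons(cons(c, 0), cons(0, cons(c, f(cons(cons(0, c), f(cons(cons(c, c), b), cons(c, b))), cons(c, b)))))  →  cons(cons(c, 0), cons(0, cons(c, f(cons(cons(c, c), b), cons(c, b)))))   [R1 at 2.2.2]
3. cons(cons(c, 0), cons(0, cons(c, f(cons(cons(c, c), b), cons(c, b)))))  →  cons(cons(c, 0), cons(0, cons(c, b)))   [R1 at 2.2.2]

Reduce t₂ = f(cons(c, f(cons(cons(cons(0, b), b), f(f(c, b), f(cons(cons(b, c), b), cons(f(c, b), b)))), cons(c, b))), cons(c, b)):
1. f(cons(c, f(cons(cons(cons(0, b), b), f(f(c, b), f(cons(cons(b, c), b), cons(f(c, b), b)))), cons(c, b))), cons(c, b))  →  f(cons(cons(cons(0, b), b), f(f(c, b), f(cons(cons(b, c), b), cons(f(c, b), b)))), cons(c, b))   [R1 at ε]
2. f(cons(cons(cons(0, b), b), f(f(c, b), f(cons(cons(b, c), b), cons(f(c, b), b)))), cons(c, b))  →  f(f(c, b), f(cons(cons(b, c), b), cons(f(c, b), b)))   [R1 at ε]
3. f(f(c, b), f(cons(cons(b, c), b), cons(f(c, b), b)))  →  f(c, f(cons(cons(b, c), b), cons(f(c, b), b)))   [R2 at 1]
4. f(c, f(cons(cons(b, c), b), cons(f(c, b), b)))  →  f(c, f(cons(cons(b, c), b), cons(c, b)))   [R2 at 2.2.1]
5. f(c, f(cons(cons(b, c), b), cons(c, b)))  →  f(c, b)   [R1 at 2]
6. f(c, b)  →  c   [R2 at ε]

no — NF(t₁) = cons(cons(c, 0), cons(0, cons(c, b))), NF(t₂) = c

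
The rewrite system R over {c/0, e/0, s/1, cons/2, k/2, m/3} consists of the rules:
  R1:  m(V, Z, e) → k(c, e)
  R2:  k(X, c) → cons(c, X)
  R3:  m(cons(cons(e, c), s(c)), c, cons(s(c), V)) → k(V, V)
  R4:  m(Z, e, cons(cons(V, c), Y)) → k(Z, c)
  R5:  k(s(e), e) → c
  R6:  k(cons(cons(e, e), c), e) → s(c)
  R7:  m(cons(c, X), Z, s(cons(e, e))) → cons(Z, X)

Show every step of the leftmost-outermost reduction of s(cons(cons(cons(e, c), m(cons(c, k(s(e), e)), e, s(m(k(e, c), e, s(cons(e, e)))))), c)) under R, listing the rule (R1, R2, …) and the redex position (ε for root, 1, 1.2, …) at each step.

s(cons(cons(cons(e, c), cons(e, c)), c))

1. s(cons(cons(cons(e, c), m(cons(c, k(s(e), e)), e, s(m(k(e, c), e, s(cons(e, e)))))), c))  →  s(cons(cons(cons(e, c), m(cons(c, c), e, s(m(k(e, c), e, s(cons(e, e)))))), c))   [R5 at 1.1.2.1.2]
2. s(cons(cons(cons(e, c), m(cons(c, c), e, s(m(k(e, c), e, s(cons(e, e)))))), c))  →  s(cons(cons(cons(e, c), m(cons(c, c), e, s(m(cons(c, e), e, s(cons(e, e)))))), c))   [R2 at 1.1.2.3.1.1]
3. s(cons(cons(cons(e, c), m(cons(c, c), e, s(m(cons(c, e), e, s(cons(e, e)))))), c))  →  s(cons(cons(cons(e, c), m(cons(c, c), e, s(cons(e, e)))), c))   [R7 at 1.1.2.3.1]
4. s(cons(cons(cons(e, c), m(cons(c, c), e, s(cons(e, e)))), c))  →  s(cons(cons(cons(e, c), cons(e, c)), c))   [R7 at 1.1.2]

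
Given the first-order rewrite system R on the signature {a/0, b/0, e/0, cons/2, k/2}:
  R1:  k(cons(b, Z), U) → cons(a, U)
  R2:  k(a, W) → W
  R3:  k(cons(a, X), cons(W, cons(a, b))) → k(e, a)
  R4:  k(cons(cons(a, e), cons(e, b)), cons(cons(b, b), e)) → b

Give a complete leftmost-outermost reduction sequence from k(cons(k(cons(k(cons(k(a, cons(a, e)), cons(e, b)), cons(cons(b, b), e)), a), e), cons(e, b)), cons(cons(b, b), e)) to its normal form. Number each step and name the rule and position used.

1. k(cons(k(cons(k(cons(k(a, cons(a, e)), cons(e, b)), cons(cons(b, b), e)), a), e), cons(e, b)), cons(cons(b, b), e))  →  k(cons(k(cons(k(cons(cons(a, e), cons(e, b)), cons(cons(b, b), e)), a), e), cons(e, b)), cons(cons(b, b), e))   [R2 at 1.1.1.1.1.1]
2. k(cons(k(cons(k(cons(cons(a, e), cons(e, b)), cons(cons(b, b), e)), a), e), cons(e, b)), cons(cons(b, b), e))  →  k(cons(k(cons(b, a), e), cons(e, b)), cons(cons(b, b), e))   [R4 at 1.1.1.1]
3. k(cons(k(cons(b, a), e), cons(e, b)), cons(cons(b, b), e))  →  k(cons(cons(a, e), cons(e, b)), cons(cons(b, b), e))   [R1 at 1.1]
4. k(cons(cons(a, e), cons(e, b)), cons(cons(b, b), e))  →  b   [R4 at ε]

b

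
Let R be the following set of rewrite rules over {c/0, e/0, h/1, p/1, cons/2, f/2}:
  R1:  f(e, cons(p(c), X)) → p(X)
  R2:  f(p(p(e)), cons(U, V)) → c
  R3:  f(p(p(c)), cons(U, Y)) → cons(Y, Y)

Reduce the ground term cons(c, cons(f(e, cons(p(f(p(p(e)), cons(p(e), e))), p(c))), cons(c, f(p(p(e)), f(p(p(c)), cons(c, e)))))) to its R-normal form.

1. cons(c, cons(f(e, cons(p(f(p(p(e)), cons(p(e), e))), p(c))), cons(c, f(p(p(e)), f(p(p(c)), cons(c, e))))))  →  cons(c, cons(f(e, cons(p(c), p(c))), cons(c, f(p(p(e)), f(p(p(c)), cons(c, e))))))   [R2 at 2.1.2.1.1]
2. cons(c, cons(f(e, cons(p(c), p(c))), cons(c, f(p(p(e)), f(p(p(c)), cons(c, e))))))  →  cons(c, cons(p(p(c)), cons(c, f(p(p(e)), f(p(p(c)), cons(c, e))))))   [R1 at 2.1]
3. cons(c, cons(p(p(c)), cons(c, f(p(p(e)), f(p(p(c)), cons(c, e))))))  →  cons(c, cons(p(p(c)), cons(c, f(p(p(e)), cons(e, e)))))   [R3 at 2.2.2.2]
4. cons(c, cons(p(p(c)), cons(c, f(p(p(e)), cons(e, e)))))  →  cons(c, cons(p(p(c)), cons(c, c)))   [R2 at 2.2.2]

cons(c, cons(p(p(c)), cons(c, c)))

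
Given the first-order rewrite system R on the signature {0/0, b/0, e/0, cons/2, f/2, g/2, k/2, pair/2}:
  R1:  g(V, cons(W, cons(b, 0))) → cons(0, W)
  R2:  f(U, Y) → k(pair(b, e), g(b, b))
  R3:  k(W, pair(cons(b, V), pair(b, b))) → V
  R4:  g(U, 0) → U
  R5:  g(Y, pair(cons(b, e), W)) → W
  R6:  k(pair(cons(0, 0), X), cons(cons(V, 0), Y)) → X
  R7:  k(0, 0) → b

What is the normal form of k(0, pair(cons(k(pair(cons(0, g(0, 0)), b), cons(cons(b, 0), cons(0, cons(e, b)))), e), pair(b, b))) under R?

e

1. k(0, pair(cons(k(pair(cons(0, g(0, 0)), b), cons(cons(b, 0), cons(0, cons(e, b)))), e), pair(b, b)))  →  k(0, pair(cons(k(pair(cons(0, 0), b), cons(cons(b, 0), cons(0, cons(e, b)))), e), pair(b, b)))   [R4 at 2.1.1.1.1.2]
2. k(0, pair(cons(k(pair(cons(0, 0), b), cons(cons(b, 0), cons(0, cons(e, b)))), e), pair(b, b)))  →  k(0, pair(cons(b, e), pair(b, b)))   [R6 at 2.1.1]
3. k(0, pair(cons(b, e), pair(b, b)))  →  e   [R3 at ε]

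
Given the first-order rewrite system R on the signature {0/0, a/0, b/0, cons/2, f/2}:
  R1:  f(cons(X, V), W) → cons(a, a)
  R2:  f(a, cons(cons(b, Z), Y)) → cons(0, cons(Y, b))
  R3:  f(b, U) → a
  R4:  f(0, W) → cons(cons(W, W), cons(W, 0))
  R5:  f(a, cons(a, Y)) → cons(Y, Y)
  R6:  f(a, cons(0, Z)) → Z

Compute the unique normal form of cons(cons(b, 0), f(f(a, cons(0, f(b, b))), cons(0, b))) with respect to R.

1. cons(cons(b, 0), f(f(a, cons(0, f(b, b))), cons(0, b)))  →  cons(cons(b, 0), f(f(b, b), cons(0, b)))   [R6 at 2.1]
2. cons(cons(b, 0), f(f(b, b), cons(0, b)))  →  cons(cons(b, 0), f(a, cons(0, b)))   [R3 at 2.1]
3. cons(cons(b, 0), f(a, cons(0, b)))  →  cons(cons(b, 0), b)   [R6 at 2]

cons(cons(b, 0), b)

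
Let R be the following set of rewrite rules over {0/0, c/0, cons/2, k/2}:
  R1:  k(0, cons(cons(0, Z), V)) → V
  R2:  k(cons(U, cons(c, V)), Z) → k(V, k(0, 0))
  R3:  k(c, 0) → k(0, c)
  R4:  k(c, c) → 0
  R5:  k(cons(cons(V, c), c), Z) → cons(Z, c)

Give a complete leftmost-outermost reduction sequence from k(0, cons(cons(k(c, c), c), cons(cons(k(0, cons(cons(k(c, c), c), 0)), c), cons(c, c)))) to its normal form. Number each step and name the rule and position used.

cons(cons(0, c), cons(c, c))

1. k(0, cons(cons(k(c, c), c), cons(cons(k(0, cons(cons(k(c, c), c), 0)), c), cons(c, c))))  →  k(0, cons(cons(0, c), cons(cons(k(0, cons(cons(k(c, c), c), 0)), c), cons(c, c))))   [R4 at 2.1.1]
2. k(0, cons(cons(0, c), cons(cons(k(0, cons(cons(k(c, c), c), 0)), c), cons(c, c))))  →  cons(cons(k(0, cons(cons(k(c, c), c), 0)), c), cons(c, c))   [R1 at ε]
3. cons(cons(k(0, cons(cons(k(c, c), c), 0)), c), cons(c, c))  →  cons(cons(k(0, cons(cons(0, c), 0)), c), cons(c, c))   [R4 at 1.1.2.1.1]
4. cons(cons(k(0, cons(cons(0, c), 0)), c), cons(c, c))  →  cons(cons(0, c), cons(c, c))   [R1 at 1.1]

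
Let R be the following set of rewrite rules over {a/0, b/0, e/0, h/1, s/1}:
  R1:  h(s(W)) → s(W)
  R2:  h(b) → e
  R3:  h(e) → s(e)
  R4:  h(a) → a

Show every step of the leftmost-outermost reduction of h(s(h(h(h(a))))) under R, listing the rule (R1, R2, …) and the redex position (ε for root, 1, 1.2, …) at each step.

s(a)

1. h(s(h(h(h(a)))))  →  s(h(h(h(a))))   [R1 at ε]
2. s(h(h(h(a))))  →  s(h(h(a)))   [R4 at 1.1.1]
3. s(h(h(a)))  →  s(h(a))   [R4 at 1.1]
4. s(h(a))  →  s(a)   [R4 at 1]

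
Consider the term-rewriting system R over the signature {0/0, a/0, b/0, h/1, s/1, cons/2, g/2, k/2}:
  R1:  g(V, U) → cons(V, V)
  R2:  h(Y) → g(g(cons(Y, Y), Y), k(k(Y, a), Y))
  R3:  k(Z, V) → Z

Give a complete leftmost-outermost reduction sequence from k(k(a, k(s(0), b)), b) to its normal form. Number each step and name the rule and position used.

a

1. k(k(a, k(s(0), b)), b)  →  k(a, k(s(0), b))   [R3 at ε]
2. k(a, k(s(0), b))  →  a   [R3 at ε]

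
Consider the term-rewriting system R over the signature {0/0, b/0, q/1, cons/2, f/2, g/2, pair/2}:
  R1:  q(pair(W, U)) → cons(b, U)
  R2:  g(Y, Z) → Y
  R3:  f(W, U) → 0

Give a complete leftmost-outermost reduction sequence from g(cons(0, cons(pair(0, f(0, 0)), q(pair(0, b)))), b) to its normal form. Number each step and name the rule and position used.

1. g(cons(0, cons(pair(0, f(0, 0)), q(pair(0, b)))), b)  →  cons(0, cons(pair(0, f(0, 0)), q(pair(0, b))))   [R2 at ε]
2. cons(0, cons(pair(0, f(0, 0)), q(pair(0, b))))  →  cons(0, cons(pair(0, 0), q(pair(0, b))))   [R3 at 2.1.2]
3. cons(0, cons(pair(0, 0), q(pair(0, b))))  →  cons(0, cons(pair(0, 0), cons(b, b)))   [R1 at 2.2]

cons(0, cons(pair(0, 0), cons(b, b)))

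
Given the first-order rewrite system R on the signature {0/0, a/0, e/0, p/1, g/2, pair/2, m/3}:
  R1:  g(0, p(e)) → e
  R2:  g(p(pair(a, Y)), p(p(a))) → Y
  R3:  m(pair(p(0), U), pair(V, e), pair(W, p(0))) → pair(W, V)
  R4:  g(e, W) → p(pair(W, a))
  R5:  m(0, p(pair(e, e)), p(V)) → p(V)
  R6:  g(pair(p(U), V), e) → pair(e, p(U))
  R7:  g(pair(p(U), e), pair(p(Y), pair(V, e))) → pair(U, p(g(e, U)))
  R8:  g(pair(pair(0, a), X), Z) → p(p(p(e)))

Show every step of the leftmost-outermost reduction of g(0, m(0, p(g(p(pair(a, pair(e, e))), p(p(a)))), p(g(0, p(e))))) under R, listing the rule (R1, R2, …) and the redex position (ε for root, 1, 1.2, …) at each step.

e

1. g(0, m(0, p(g(p(pair(a, pair(e, e))), p(p(a)))), p(g(0, p(e)))))  →  g(0, m(0, p(pair(e, e)), p(g(0, p(e)))))   [R2 at 2.2.1]
2. g(0, m(0, p(pair(e, e)), p(g(0, p(e)))))  →  g(0, p(g(0, p(e))))   [R5 at 2]
3. g(0, p(g(0, p(e))))  →  g(0, p(e))   [R1 at 2.1]
4. g(0, p(e))  →  e   [R1 at ε]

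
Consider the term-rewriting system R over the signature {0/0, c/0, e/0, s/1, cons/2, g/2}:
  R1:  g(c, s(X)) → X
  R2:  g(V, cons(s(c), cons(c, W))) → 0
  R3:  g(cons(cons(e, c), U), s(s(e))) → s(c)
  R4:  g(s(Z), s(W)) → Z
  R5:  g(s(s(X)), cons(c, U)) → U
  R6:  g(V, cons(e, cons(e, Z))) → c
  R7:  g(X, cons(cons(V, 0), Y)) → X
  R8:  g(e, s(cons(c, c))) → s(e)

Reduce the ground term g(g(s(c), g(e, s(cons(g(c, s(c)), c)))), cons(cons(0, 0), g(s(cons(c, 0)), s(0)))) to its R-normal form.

1. g(g(s(c), g(e, s(cons(g(c, s(c)), c)))), cons(cons(0, 0), g(s(cons(c, 0)), s(0))))  →  g(s(c), g(e, s(cons(g(c, s(c)), c))))   [R7 at ε]
2. g(s(c), g(e, s(cons(g(c, s(c)), c))))  →  g(s(c), g(e, s(cons(c, c))))   [R1 at 2.2.1.1]
3. g(s(c), g(e, s(cons(c, c))))  →  g(s(c), s(e))   [R8 at 2]
4. g(s(c), s(e))  →  c   [R4 at ε]

c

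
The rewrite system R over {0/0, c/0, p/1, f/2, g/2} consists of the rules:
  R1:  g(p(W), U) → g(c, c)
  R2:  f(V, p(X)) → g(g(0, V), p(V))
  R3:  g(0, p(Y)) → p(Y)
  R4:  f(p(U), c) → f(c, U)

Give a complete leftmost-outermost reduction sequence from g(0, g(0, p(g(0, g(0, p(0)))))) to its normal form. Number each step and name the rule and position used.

p(p(0))

1. g(0, g(0, p(g(0, g(0, p(0))))))  →  g(0, p(g(0, g(0, p(0)))))   [R3 at 2]
2. g(0, p(g(0, g(0, p(0)))))  →  p(g(0, g(0, p(0))))   [R3 at ε]
3. p(g(0, g(0, p(0))))  →  p(g(0, p(0)))   [R3 at 1.2]
4. p(g(0, p(0)))  →  p(p(0))   [R3 at 1]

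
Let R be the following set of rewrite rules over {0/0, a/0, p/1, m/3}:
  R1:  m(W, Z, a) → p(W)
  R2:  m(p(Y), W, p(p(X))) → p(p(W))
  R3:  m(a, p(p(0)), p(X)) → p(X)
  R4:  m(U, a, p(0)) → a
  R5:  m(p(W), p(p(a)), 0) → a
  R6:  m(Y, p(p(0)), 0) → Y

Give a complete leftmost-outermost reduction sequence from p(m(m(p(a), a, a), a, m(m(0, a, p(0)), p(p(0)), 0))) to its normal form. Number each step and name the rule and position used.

p(p(p(p(a))))

1. p(m(m(p(a), a, a), a, m(m(0, a, p(0)), p(p(0)), 0)))  →  p(m(p(p(a)), a, m(m(0, a, p(0)), p(p(0)), 0)))   [R1 at 1.1]
2. p(m(p(p(a)), a, m(m(0, a, p(0)), p(p(0)), 0)))  →  p(m(p(p(a)), a, m(0, a, p(0))))   [R6 at 1.3]
3. p(m(p(p(a)), a, m(0, a, p(0))))  →  p(m(p(p(a)), a, a))   [R4 at 1.3]
4. p(m(p(p(a)), a, a))  →  p(p(p(p(a))))   [R1 at 1]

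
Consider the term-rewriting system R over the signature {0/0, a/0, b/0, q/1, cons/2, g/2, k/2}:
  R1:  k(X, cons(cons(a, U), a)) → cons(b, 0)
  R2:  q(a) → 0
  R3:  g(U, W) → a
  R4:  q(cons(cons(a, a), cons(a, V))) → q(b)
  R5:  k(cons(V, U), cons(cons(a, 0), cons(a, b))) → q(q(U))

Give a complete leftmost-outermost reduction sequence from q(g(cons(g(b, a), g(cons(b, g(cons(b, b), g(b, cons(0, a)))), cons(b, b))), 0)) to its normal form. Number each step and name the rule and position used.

1. q(g(cons(g(b, a), g(cons(b, g(cons(b, b), g(b, cons(0, a)))), cons(b, b))), 0))  →  q(a)   [R3 at 1]
2. q(a)  →  0   [R2 at ε]

0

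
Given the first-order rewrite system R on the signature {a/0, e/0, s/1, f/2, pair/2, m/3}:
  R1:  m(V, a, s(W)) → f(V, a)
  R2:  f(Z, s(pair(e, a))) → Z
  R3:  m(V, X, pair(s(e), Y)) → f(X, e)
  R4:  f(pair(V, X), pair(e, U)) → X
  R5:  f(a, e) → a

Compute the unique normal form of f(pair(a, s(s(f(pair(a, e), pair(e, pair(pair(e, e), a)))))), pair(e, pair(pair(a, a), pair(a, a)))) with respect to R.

1. f(pair(a, s(s(f(pair(a, e), pair(e, pair(pair(e, e), a)))))), pair(e, pair(pair(a, a), pair(a, a))))  →  s(s(f(pair(a, e), pair(e, pair(pair(e, e), a)))))   [R4 at ε]
2. s(s(f(pair(a, e), pair(e, pair(pair(e, e), a)))))  →  s(s(e))   [R4 at 1.1]

s(s(e))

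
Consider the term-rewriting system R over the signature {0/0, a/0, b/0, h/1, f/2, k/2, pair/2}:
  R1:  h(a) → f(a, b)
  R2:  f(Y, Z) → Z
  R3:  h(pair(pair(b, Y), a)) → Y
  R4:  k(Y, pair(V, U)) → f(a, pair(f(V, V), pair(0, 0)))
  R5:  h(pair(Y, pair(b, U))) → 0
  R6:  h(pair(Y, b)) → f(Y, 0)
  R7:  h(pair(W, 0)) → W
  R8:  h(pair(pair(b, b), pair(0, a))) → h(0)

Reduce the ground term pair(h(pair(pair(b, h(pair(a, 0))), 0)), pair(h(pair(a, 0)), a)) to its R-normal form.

1. pair(h(pair(pair(b, h(pair(a, 0))), 0)), pair(h(pair(a, 0)), a))  →  pair(pair(b, h(pair(a, 0))), pair(h(pair(a, 0)), a))   [R7 at 1]
2. pair(pair(b, h(pair(a, 0))), pair(h(pair(a, 0)), a))  →  pair(pair(b, a), pair(h(pair(a, 0)), a))   [R7 at 1.2]
3. pair(pair(b, a), pair(h(pair(a, 0)), a))  →  pair(pair(b, a), pair(a, a))   [R7 at 2.1]

pair(pair(b, a), pair(a, a))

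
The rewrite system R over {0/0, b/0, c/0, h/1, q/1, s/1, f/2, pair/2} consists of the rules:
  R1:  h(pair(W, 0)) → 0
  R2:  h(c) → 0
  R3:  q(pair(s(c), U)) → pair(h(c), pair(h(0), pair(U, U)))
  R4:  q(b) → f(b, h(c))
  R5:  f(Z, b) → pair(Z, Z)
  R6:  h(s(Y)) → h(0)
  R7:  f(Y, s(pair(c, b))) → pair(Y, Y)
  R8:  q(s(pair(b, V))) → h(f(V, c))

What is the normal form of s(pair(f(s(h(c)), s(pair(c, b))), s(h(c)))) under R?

s(pair(pair(s(0), s(0)), s(0)))

1. s(pair(f(s(h(c)), s(pair(c, b))), s(h(c))))  →  s(pair(pair(s(h(c)), s(h(c))), s(h(c))))   [R7 at 1.1]
2. s(pair(pair(s(h(c)), s(h(c))), s(h(c))))  →  s(pair(pair(s(0), s(h(c))), s(h(c))))   [R2 at 1.1.1.1]
3. s(pair(pair(s(0), s(h(c))), s(h(c))))  →  s(pair(pair(s(0), s(0)), s(h(c))))   [R2 at 1.1.2.1]
4. s(pair(pair(s(0), s(0)), s(h(c))))  →  s(pair(pair(s(0), s(0)), s(0)))   [R2 at 1.2.1]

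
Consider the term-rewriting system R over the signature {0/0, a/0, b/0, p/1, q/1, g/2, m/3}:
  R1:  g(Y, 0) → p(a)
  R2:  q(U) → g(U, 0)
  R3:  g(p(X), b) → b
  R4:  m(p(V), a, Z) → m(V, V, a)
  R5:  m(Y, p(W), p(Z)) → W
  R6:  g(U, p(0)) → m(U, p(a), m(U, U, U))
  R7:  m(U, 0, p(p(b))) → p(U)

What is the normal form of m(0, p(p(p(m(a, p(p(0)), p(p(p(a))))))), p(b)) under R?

1. m(0, p(p(p(m(a, p(p(0)), p(p(p(a))))))), p(b))  →  p(p(m(a, p(p(0)), p(p(p(a))))))   [R5 at ε]
2. p(p(m(a, p(p(0)), p(p(p(a))))))  →  p(p(p(0)))   [R5 at 1.1]

p(p(p(0)))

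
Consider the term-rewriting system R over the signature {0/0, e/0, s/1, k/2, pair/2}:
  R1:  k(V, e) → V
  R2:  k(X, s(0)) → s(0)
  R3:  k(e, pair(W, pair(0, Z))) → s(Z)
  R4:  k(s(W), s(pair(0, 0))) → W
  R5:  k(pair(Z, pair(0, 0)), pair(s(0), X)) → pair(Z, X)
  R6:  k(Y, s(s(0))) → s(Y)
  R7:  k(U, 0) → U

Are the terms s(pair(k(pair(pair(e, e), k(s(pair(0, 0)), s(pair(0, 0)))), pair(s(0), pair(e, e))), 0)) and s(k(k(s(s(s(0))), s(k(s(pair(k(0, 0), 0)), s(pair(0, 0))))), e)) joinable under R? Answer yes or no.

Reduce t₁ = s(pair(k(pair(pair(e, e), k(s(pair(0, 0)), s(pair(0, 0)))), pair(s(0), pair(e, e))), 0)):
1. s(pair(k(pair(pair(e, e), k(s(pair(0, 0)), s(pair(0, 0)))), pair(s(0), pair(e, e))), 0))  →  s(pair(k(pair(pair(e, e), pair(0, 0)), pair(s(0), pair(e, e))), 0))   [R4 at 1.1.1.2]
2. s(pair(k(pair(pair(e, e), pair(0, 0)), pair(s(0), pair(e, e))), 0))  →  s(pair(pair(pair(e, e), pair(e, e)), 0))   [R5 at 1.1]

Reduce t₂ = s(k(k(s(s(s(0))), s(k(s(pair(k(0, 0), 0)), s(pair(0, 0))))), e)):
1. s(k(k(s(s(s(0))), s(k(s(pair(k(0, 0), 0)), s(pair(0, 0))))), e))  →  s(k(s(s(s(0))), s(k(s(pair(k(0, 0), 0)), s(pair(0, 0))))))   [R1 at 1]
2. s(k(s(s(s(0))), s(k(s(pair(k(0, 0), 0)), s(pair(0, 0))))))  →  s(k(s(s(s(0))), s(pair(k(0, 0), 0))))   [R4 at 1.2.1]
3. s(k(s(s(s(0))), s(pair(k(0, 0), 0))))  →  s(k(s(s(s(0))), s(pair(0, 0))))   [R7 at 1.2.1.1]
4. s(k(s(s(s(0))), s(pair(0, 0))))  →  s(s(s(0)))   [R4 at 1]

no — NF(t₁) = s(pair(pair(pair(e, e), pair(e, e)), 0)), NF(t₂) = s(s(s(0)))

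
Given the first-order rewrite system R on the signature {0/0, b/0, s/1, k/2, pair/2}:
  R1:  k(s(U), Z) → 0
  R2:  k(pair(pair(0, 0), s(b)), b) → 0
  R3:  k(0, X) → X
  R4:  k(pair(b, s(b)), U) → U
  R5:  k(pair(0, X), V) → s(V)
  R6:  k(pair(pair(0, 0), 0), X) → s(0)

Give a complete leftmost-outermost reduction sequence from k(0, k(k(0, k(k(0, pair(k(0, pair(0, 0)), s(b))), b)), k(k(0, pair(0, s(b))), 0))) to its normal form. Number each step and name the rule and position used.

1. k(0, k(k(0, k(k(0, pair(k(0, pair(0, 0)), s(b))), b)), k(k(0, pair(0, s(b))), 0)))  →  k(k(0, k(k(0, pair(k(0, pair(0, 0)), s(b))), b)), k(k(0, pair(0, s(b))), 0))   [R3 at ε]
2. k(k(0, k(k(0, pair(k(0, pair(0, 0)), s(b))), b)), k(k(0, pair(0, s(b))), 0))  →  k(k(k(0, pair(k(0, pair(0, 0)), s(b))), b), k(k(0, pair(0, s(b))), 0))   [R3 at 1]
3. k(k(k(0, pair(k(0, pair(0, 0)), s(b))), b), k(k(0, pair(0, s(b))), 0))  →  k(k(pair(k(0, pair(0, 0)), s(b)), b), k(k(0, pair(0, s(b))), 0))   [R3 at 1.1]
4. k(k(pair(k(0, pair(0, 0)), s(b)), b), k(k(0, pair(0, s(b))), 0))  →  k(k(pair(pair(0, 0), s(b)), b), k(k(0, pair(0, s(b))), 0))   [R3 at 1.1.1]
5. k(k(pair(pair(0, 0), s(b)), b), k(k(0, pair(0, s(b))), 0))  →  k(0, k(k(0, pair(0, s(b))), 0))   [R2 at 1]
6. k(0, k(k(0, pair(0, s(b))), 0))  →  k(k(0, pair(0, s(b))), 0)   [R3 at ε]
7. k(k(0, pair(0, s(b))), 0)  →  k(pair(0, s(b)), 0)   [R3 at 1]
8. k(pair(0, s(b)), 0)  →  s(0)   [R5 at ε]

s(0)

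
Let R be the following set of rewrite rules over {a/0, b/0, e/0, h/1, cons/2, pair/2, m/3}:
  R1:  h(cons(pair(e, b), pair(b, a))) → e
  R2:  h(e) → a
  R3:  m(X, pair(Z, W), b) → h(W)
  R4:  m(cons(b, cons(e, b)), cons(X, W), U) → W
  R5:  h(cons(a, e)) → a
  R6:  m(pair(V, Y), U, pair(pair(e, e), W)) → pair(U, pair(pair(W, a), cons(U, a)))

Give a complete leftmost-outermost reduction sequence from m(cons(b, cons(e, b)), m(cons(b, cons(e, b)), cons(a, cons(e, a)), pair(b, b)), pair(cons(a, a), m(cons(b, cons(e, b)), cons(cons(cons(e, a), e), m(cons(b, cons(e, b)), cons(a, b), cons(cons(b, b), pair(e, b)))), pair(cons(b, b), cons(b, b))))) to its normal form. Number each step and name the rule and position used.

a

1. m(cons(b, cons(e, b)), m(cons(b, cons(e, b)), cons(a, cons(e, a)), pair(b, b)), pair(cons(a, a), m(cons(b, cons(e, b)), cons(cons(cons(e, a), e), m(cons(b, cons(e, b)), cons(a, b), cons(cons(b, b), pair(e, b)))), pair(cons(b, b), cons(b, b)))))  →  m(cons(b, cons(e, b)), cons(e, a), pair(cons(a, a), m(cons(b, cons(e, b)), cons(cons(cons(e, a), e), m(cons(b, cons(e, b)), cons(a, b), cons(cons(b, b), pair(e, b)))), pair(cons(b, b), cons(b, b)))))   [R4 at 2]
2. m(cons(b, cons(e, b)), cons(e, a), pair(cons(a, a), m(cons(b, cons(e, b)), cons(cons(cons(e, a), e), m(cons(b, cons(e, b)), cons(a, b), cons(cons(b, b), pair(e, b)))), pair(cons(b, b), cons(b, b)))))  →  a   [R4 at ε]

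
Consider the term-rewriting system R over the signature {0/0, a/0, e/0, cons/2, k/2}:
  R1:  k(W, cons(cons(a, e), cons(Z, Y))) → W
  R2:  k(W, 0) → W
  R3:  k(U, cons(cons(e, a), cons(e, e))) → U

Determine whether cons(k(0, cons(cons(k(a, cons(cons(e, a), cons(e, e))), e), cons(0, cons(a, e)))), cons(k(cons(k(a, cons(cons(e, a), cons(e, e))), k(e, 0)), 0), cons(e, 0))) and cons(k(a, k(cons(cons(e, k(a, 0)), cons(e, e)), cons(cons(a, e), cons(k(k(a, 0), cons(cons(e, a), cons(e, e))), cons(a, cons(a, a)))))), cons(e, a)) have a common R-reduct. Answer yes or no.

no — NF(t₁) = cons(0, cons(cons(a, e), cons(e, 0))), NF(t₂) = cons(a, cons(e, a))

Reduce t₁ = cons(k(0, cons(cons(k(a, cons(cons(e, a), cons(e, e))), e), cons(0, cons(a, e)))), cons(k(cons(k(a, cons(cons(e, a), cons(e, e))), k(e, 0)), 0), cons(e, 0))):
1. cons(k(0, cons(cons(k(a, cons(cons(e, a), cons(e, e))), e), cons(0, cons(a, e)))), cons(k(cons(k(a, cons(cons(e, a), cons(e, e))), k(e, 0)), 0), cons(e, 0)))  →  cons(k(0, cons(cons(a, e), cons(0, cons(a, e)))), cons(k(cons(k(a, cons(cons(e, a), cons(e, e))), k(e, 0)), 0), cons(e, 0)))   [R3 at 1.2.1.1]
2. cons(k(0, cons(cons(a, e), cons(0, cons(a, e)))), cons(k(cons(k(a, cons(cons(e, a), cons(e, e))), k(e, 0)), 0), cons(e, 0)))  →  cons(0, cons(k(cons(k(a, cons(cons(e, a), cons(e, e))), k(e, 0)), 0), cons(e, 0)))   [R1 at 1]
3. cons(0, cons(k(cons(k(a, cons(cons(e, a), cons(e, e))), k(e, 0)), 0), cons(e, 0)))  →  cons(0, cons(cons(k(a, cons(cons(e, a), cons(e, e))), k(e, 0)), cons(e, 0)))   [R2 at 2.1]
4. cons(0, cons(cons(k(a, cons(cons(e, a), cons(e, e))), k(e, 0)), cons(e, 0)))  →  cons(0, cons(cons(a, k(e, 0)), cons(e, 0)))   [R3 at 2.1.1]
5. cons(0, cons(cons(a, k(e, 0)), cons(e, 0)))  →  cons(0, cons(cons(a, e), cons(e, 0)))   [R2 at 2.1.2]

Reduce t₂ = cons(k(a, k(cons(cons(e, k(a, 0)), cons(e, e)), cons(cons(a, e), cons(k(k(a, 0), cons(cons(e, a), cons(e, e))), cons(a, cons(a, a)))))), cons(e, a)):
1. cons(k(a, k(cons(cons(e, k(a, 0)), cons(e, e)), cons(cons(a, e), cons(k(k(a, 0), cons(cons(e, a), cons(e, e))), cons(a, cons(a, a)))))), cons(e, a))  →  cons(k(a, cons(cons(e, k(a, 0)), cons(e, e))), cons(e, a))   [R1 at 1.2]
2. cons(k(a, cons(cons(e, k(a, 0)), cons(e, e))), cons(e, a))  →  cons(k(a, cons(cons(e, a), cons(e, e))), cons(e, a))   [R2 at 1.2.1.2]
3. cons(k(a, cons(cons(e, a), cons(e, e))), cons(e, a))  →  cons(a, cons(e, a))   [R3 at 1]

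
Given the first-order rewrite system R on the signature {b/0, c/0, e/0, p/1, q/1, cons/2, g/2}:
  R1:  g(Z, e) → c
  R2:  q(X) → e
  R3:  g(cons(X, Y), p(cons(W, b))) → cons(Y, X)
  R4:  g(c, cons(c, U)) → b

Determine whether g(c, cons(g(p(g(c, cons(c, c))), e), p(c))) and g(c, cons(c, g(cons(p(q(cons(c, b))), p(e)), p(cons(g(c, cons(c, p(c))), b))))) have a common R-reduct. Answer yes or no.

yes — NF(t₁) = b, NF(t₂) = b

Reduce t₁ = g(c, cons(g(p(g(c, cons(c, c))), e), p(c))):
1. g(c, cons(g(p(g(c, cons(c, c))), e), p(c)))  →  g(c, cons(c, p(c)))   [R1 at 2.1]
2. g(c, cons(c, p(c)))  →  b   [R4 at ε]

Reduce t₂ = g(c, cons(c, g(cons(p(q(cons(c, b))), p(e)), p(cons(g(c, cons(c, p(c))), b))))):
1. g(c, cons(c, g(cons(p(q(cons(c, b))), p(e)), p(cons(g(c, cons(c, p(c))), b)))))  →  b   [R4 at ε]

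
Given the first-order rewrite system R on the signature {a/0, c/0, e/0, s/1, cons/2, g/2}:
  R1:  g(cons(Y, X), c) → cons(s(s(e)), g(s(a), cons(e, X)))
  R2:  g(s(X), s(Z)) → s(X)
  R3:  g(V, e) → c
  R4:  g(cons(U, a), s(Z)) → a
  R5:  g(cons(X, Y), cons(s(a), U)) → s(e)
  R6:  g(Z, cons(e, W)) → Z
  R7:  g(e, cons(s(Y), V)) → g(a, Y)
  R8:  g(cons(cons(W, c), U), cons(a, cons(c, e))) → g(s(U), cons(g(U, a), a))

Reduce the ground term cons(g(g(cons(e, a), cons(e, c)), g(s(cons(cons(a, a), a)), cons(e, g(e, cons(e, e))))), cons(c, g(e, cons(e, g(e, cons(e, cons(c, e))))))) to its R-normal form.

cons(a, cons(c, e))

1. cons(g(g(cons(e, a), cons(e, c)), g(s(cons(cons(a, a), a)), cons(e, g(e, cons(e, e))))), cons(c, g(e, cons(e, g(e, cons(e, cons(c, e)))))))  →  cons(g(cons(e, a), g(s(cons(cons(a, a), a)), cons(e, g(e, cons(e, e))))), cons(c, g(e, cons(e, g(e, cons(e, cons(c, e)))))))   [R6 at 1.1]
2. cons(g(cons(e, a), g(s(cons(cons(a, a), a)), cons(e, g(e, cons(e, e))))), cons(c, g(e, cons(e, g(e, cons(e, cons(c, e)))))))  →  cons(g(cons(e, a), s(cons(cons(a, a), a))), cons(c, g(e, cons(e, g(e, cons(e, cons(c, e)))))))   [R6 at 1.2]
3. cons(g(cons(e, a), s(cons(cons(a, a), a))), cons(c, g(e, cons(e, g(e, cons(e, cons(c, e)))))))  →  cons(a, cons(c, g(e, cons(e, g(e, cons(e, cons(c, e)))))))   [R4 at 1]
4. cons(a, cons(c, g(e, cons(e, g(e, cons(e, cons(c, e)))))))  →  cons(a, cons(c, e))   [R6 at 2.2]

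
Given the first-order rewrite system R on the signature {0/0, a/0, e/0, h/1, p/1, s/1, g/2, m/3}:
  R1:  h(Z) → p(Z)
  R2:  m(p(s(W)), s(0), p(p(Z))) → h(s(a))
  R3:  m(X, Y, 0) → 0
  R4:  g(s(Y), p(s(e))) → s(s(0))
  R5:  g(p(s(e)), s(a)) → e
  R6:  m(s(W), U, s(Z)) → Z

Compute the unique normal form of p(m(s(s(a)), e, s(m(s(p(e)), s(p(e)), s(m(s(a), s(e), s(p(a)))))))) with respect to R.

1. p(m(s(s(a)), e, s(m(s(p(e)), s(p(e)), s(m(s(a), s(e), s(p(a))))))))  →  p(m(s(p(e)), s(p(e)), s(m(s(a), s(e), s(p(a))))))   [R6 at 1]
2. p(m(s(p(e)), s(p(e)), s(m(s(a), s(e), s(p(a))))))  →  p(m(s(a), s(e), s(p(a))))   [R6 at 1]
3. p(m(s(a), s(e), s(p(a))))  →  p(p(a))   [R6 at 1]

p(p(a))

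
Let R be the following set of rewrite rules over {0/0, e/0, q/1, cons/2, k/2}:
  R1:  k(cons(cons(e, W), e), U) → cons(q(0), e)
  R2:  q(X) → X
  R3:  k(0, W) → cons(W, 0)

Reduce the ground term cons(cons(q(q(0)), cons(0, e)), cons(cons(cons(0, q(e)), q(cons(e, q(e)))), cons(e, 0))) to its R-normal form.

cons(cons(0, cons(0, e)), cons(cons(cons(0, e), cons(e, e)), cons(e, 0)))

1. cons(cons(q(q(0)), cons(0, e)), cons(cons(cons(0, q(e)), q(cons(e, q(e)))), cons(e, 0)))  →  cons(cons(q(0), cons(0, e)), cons(cons(cons(0, q(e)), q(cons(e, q(e)))), cons(e, 0)))   [R2 at 1.1]
2. cons(cons(q(0), cons(0, e)), cons(cons(cons(0, q(e)), q(cons(e, q(e)))), cons(e, 0)))  →  cons(cons(0, cons(0, e)), cons(cons(cons(0, q(e)), q(cons(e, q(e)))), cons(e, 0)))   [R2 at 1.1]
3. cons(cons(0, cons(0, e)), cons(cons(cons(0, q(e)), q(cons(e, q(e)))), cons(e, 0)))  →  cons(cons(0, cons(0, e)), cons(cons(cons(0, e), q(cons(e, q(e)))), cons(e, 0)))   [R2 at 2.1.1.2]
4. cons(cons(0, cons(0, e)), cons(cons(cons(0, e), q(cons(e, q(e)))), cons(e, 0)))  →  cons(cons(0, cons(0, e)), cons(cons(cons(0, e), cons(e, q(e))), cons(e, 0)))   [R2 at 2.1.2]
5. cons(cons(0, cons(0, e)), cons(cons(cons(0, e), cons(e, q(e))), cons(e, 0)))  →  cons(cons(0, cons(0, e)), cons(cons(cons(0, e), cons(e, e)), cons(e, 0)))   [R2 at 2.1.2.2]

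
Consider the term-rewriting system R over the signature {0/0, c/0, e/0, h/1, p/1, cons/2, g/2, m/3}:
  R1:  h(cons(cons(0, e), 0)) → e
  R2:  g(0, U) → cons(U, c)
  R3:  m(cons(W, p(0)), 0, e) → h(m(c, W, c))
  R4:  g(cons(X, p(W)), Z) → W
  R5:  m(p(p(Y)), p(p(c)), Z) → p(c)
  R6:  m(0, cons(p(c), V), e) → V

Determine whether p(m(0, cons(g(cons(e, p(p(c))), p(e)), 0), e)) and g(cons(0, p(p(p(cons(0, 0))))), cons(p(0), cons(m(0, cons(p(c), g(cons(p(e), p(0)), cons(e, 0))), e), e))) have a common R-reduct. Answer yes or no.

no — NF(t₁) = p(0), NF(t₂) = p(p(cons(0, 0)))

Reduce t₁ = p(m(0, cons(g(cons(e, p(p(c))), p(e)), 0), e)):
1. p(m(0, cons(g(cons(e, p(p(c))), p(e)), 0), e))  →  p(m(0, cons(p(c), 0), e))   [R4 at 1.2.1]
2. p(m(0, cons(p(c), 0), e))  →  p(0)   [R6 at 1]

Reduce t₂ = g(cons(0, p(p(p(cons(0, 0))))), cons(p(0), cons(m(0, cons(p(c), g(cons(p(e), p(0)), cons(e, 0))), e), e))):
1. g(cons(0, p(p(p(cons(0, 0))))), cons(p(0), cons(m(0, cons(p(c), g(cons(p(e), p(0)), cons(e, 0))), e), e)))  →  p(p(cons(0, 0)))   [R4 at ε]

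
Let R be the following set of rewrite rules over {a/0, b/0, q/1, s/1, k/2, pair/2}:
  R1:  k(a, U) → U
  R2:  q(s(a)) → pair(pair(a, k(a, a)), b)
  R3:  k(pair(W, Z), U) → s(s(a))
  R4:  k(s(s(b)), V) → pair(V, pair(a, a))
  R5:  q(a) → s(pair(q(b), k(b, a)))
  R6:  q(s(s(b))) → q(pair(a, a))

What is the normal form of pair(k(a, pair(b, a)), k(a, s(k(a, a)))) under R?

pair(pair(b, a), s(a))

1. pair(k(a, pair(b, a)), k(a, s(k(a, a))))  →  pair(pair(b, a), k(a, s(k(a, a))))   [R1 at 1]
2. pair(pair(b, a), k(a, s(k(a, a))))  →  pair(pair(b, a), s(k(a, a)))   [R1 at 2]
3. pair(pair(b, a), s(k(a, a)))  →  pair(pair(b, a), s(a))   [R1 at 2.1]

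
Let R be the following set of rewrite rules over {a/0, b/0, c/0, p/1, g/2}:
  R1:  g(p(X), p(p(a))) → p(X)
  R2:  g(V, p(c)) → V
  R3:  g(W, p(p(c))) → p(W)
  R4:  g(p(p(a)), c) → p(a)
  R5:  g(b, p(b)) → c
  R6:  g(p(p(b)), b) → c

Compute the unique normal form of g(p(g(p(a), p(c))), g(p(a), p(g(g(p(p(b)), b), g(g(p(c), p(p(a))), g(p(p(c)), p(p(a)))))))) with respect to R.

p(p(a))

1. g(p(g(p(a), p(c))), g(p(a), p(g(g(p(p(b)), b), g(g(p(c), p(p(a))), g(p(p(c)), p(p(a))))))))  →  g(p(p(a)), g(p(a), p(g(g(p(p(b)), b), g(g(p(c), p(p(a))), g(p(p(c)), p(p(a))))))))   [R2 at 1.1]
2. g(p(p(a)), g(p(a), p(g(g(p(p(b)), b), g(g(p(c), p(p(a))), g(p(p(c)), p(p(a))))))))  →  g(p(p(a)), g(p(a), p(g(c, g(g(p(c), p(p(a))), g(p(p(c)), p(p(a))))))))   [R6 at 2.2.1.1]
3. g(p(p(a)), g(p(a), p(g(c, g(g(p(c), p(p(a))), g(p(p(c)), p(p(a))))))))  →  g(p(p(a)), g(p(a), p(g(c, g(p(c), g(p(p(c)), p(p(a))))))))   [R1 at 2.2.1.2.1]
4. g(p(p(a)), g(p(a), p(g(c, g(p(c), g(p(p(c)), p(p(a))))))))  →  g(p(p(a)), g(p(a), p(g(c, g(p(c), p(p(c)))))))   [R1 at 2.2.1.2.2]
5. g(p(p(a)), g(p(a), p(g(c, g(p(c), p(p(c)))))))  →  g(p(p(a)), g(p(a), p(g(c, p(p(c))))))   [R3 at 2.2.1.2]
6. g(p(p(a)), g(p(a), p(g(c, p(p(c))))))  →  g(p(p(a)), g(p(a), p(p(c))))   [R3 at 2.2.1]
7. g(p(p(a)), g(p(a), p(p(c))))  →  g(p(p(a)), p(p(a)))   [R3 at 2]
8. g(p(p(a)), p(p(a)))  →  p(p(a))   [R1 at ε]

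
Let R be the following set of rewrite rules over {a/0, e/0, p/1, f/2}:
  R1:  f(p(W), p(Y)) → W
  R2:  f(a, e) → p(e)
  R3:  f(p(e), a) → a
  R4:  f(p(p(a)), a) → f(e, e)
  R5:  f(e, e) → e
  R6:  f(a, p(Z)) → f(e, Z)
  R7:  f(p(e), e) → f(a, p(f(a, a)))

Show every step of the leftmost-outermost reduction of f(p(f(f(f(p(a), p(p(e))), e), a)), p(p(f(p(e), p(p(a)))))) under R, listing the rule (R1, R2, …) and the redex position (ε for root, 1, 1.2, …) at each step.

1. f(p(f(f(f(p(a), p(p(e))), e), a)), p(p(f(p(e), p(p(a))))))  →  f(f(f(p(a), p(p(e))), e), a)   [R1 at ε]
2. f(f(f(p(a), p(p(e))), e), a)  →  f(f(a, e), a)   [R1 at 1.1]
3. f(f(a, e), a)  →  f(p(e), a)   [R2 at 1]
4. f(p(e), a)  →  a   [R3 at ε]

a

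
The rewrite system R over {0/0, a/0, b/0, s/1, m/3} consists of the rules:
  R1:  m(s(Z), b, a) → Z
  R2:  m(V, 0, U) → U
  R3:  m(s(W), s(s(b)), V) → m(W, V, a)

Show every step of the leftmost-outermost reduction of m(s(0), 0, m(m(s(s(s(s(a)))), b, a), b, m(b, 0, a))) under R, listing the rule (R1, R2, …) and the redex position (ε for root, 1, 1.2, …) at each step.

1. m(s(0), 0, m(m(s(s(s(s(a)))), b, a), b, m(b, 0, a)))  →  m(m(s(s(s(s(a)))), b, a), b, m(b, 0, a))   [R2 at ε]
2. m(m(s(s(s(s(a)))), b, a), b, m(b, 0, a))  →  m(s(s(s(a))), b, m(b, 0, a))   [R1 at 1]
3. m(s(s(s(a))), b, m(b, 0, a))  →  m(s(s(s(a))), b, a)   [R2 at 3]
4. m(s(s(s(a))), b, a)  →  s(s(a))   [R1 at ε]

s(s(a))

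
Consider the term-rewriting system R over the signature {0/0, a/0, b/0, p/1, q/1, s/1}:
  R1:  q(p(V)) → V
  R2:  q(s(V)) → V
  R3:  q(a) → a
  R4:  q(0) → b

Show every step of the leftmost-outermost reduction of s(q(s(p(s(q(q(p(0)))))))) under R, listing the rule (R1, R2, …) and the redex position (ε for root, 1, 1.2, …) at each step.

1. s(q(s(p(s(q(q(p(0))))))))  →  s(p(s(q(q(p(0))))))   [R2 at 1]
2. s(p(s(q(q(p(0))))))  →  s(p(s(q(0))))   [R1 at 1.1.1.1]
3. s(p(s(q(0))))  →  s(p(s(b)))   [R4 at 1.1.1]

s(p(s(b)))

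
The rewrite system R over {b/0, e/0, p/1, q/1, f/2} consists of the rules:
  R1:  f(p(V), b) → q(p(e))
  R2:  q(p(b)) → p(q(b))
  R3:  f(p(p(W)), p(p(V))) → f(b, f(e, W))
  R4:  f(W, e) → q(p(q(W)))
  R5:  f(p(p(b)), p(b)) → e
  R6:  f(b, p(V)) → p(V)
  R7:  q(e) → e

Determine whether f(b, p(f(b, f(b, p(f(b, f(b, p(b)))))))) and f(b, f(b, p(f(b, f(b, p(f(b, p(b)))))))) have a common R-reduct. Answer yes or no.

Reduce t₁ = f(b, p(f(b, f(b, p(f(b, f(b, p(b)))))))):
1. f(b, p(f(b, f(b, p(f(b, f(b, p(b))))))))  →  p(f(b, f(b, p(f(b, f(b, p(b)))))))   [R6 at ε]
2. p(f(b, f(b, p(f(b, f(b, p(b)))))))  →  p(f(b, p(f(b, f(b, p(b))))))   [R6 at 1.2]
3. p(f(b, p(f(b, f(b, p(b))))))  →  p(p(f(b, f(b, p(b)))))   [R6 at 1]
4. p(p(f(b, f(b, p(b)))))  →  p(p(f(b, p(b))))   [R6 at 1.1.2]
5. p(p(f(b, p(b))))  →  p(p(p(b)))   [R6 at 1.1]

Reduce t₂ = f(b, f(b, p(f(b, f(b, p(f(b, p(b)))))))):
1. f(b, f(b, p(f(b, f(b, p(f(b, p(b))))))))  →  f(b, p(f(b, f(b, p(f(b, p(b)))))))   [R6 at 2]
2. f(b, p(f(b, f(b, p(f(b, p(b)))))))  →  p(f(b, f(b, p(f(b, p(b))))))   [R6 at ε]
3. p(f(b, f(b, p(f(b, p(b))))))  →  p(f(b, p(f(b, p(b)))))   [R6 at 1.2]
4. p(f(b, p(f(b, p(b)))))  →  p(p(f(b, p(b))))   [R6 at 1]
5. p(p(f(b, p(b))))  →  p(p(p(b)))   [R6 at 1.1]

yes — NF(t₁) = p(p(p(b))), NF(t₂) = p(p(p(b)))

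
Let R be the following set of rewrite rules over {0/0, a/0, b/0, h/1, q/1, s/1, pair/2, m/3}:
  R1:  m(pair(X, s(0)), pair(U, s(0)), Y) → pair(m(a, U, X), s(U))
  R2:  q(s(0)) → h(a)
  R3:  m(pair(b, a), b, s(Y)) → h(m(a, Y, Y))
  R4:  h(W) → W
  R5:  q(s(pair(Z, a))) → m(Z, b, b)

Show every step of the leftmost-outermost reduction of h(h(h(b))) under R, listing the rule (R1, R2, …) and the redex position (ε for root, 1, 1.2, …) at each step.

b

1. h(h(h(b)))  →  h(h(b))   [R4 at ε]
2. h(h(b))  →  h(b)   [R4 at ε]
3. h(b)  →  b   [R4 at ε]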